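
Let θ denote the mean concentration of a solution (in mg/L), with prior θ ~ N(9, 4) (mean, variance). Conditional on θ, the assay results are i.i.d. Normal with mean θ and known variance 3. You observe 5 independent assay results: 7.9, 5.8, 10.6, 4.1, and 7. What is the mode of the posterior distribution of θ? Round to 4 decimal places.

θ̂_MAP = 7.3304

n = 5; x̄ = (7.9 + 5.8 + 10.6 + 4.1 + 7)/5 = 35.4/5 = 7.08.
For a Normal prior and Normal likelihood with known variance, the posterior is Normal; its mode equals its mean, the precision-weighted average.
Prior precision 1/σ₀² = 1/4 = 0.25; data precision n/σ² = 5/3.
θ̂ = (0.25·9 + (5/3)·7.08) / (0.25 + 5/3) = 14.05/(23/12) = 843/115 ≈ 7.3304.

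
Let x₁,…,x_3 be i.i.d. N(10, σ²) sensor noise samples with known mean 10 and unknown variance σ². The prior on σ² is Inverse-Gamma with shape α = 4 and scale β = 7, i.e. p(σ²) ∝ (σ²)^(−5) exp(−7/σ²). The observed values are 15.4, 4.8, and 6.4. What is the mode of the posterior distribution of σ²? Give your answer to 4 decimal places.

σ̂²_MAP = 6.3969

Sum of squared deviations about the known mean: SS = (15.4−10)² + (4.8−10)² + (6.4−10)² = 69.16.
The Normal likelihood contributes (σ²)^(−n/2) exp(−SS/(2σ²)), so the posterior is Inverse-Gamma(α + n/2, β + SS/2) = Inverse-Gamma(5.5, 41.58).
The mode of Inverse-Gamma(a, b) is b/(a+1) = 41.58/6.5 ≈ 6.3969.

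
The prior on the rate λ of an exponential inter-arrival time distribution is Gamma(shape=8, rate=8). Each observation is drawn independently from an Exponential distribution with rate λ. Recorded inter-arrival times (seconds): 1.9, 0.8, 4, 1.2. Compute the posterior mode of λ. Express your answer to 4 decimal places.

λ̂_MAP = 0.6918

The Exponential(rate=λ) likelihood is ∝ λ^n e^(−λΣtᵢ). Here n = 4 and Σtᵢ = 1.9 + 0.8 + 4 + 1.2 = 7.9.
Posterior ∝ λ^7e^(−8λ) · λ^4e^(−7.9λ) = λ^11e^(−15.9λ), i.e. Gamma(12, 15.9).
Mode = (a−1)/b = 11/15.9 ≈ 0.6918.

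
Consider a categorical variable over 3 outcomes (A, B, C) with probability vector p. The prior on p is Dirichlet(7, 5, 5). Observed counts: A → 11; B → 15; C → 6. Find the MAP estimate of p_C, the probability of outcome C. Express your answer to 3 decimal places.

The posterior is Dirichlet(αᵢ + nᵢ) = Dirichlet(18, 20, 11).
For a Dirichlet(a₁,…,a_K) with all aᵢ > 1, the mode has j-th component (aⱼ − 1)/(Σaᵢ − K).
Here Σaᵢ = 49 and K = 3, so p_C = (11 − 1)/(49 − 3) = 10/46 ≈ 0.217.

MAP estimate of p_C = 0.217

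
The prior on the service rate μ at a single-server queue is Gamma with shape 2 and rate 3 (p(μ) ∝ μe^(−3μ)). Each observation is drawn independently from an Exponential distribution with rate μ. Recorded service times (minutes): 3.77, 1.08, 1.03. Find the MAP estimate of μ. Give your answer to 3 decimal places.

The Exponential(rate=μ) likelihood is ∝ μ^n e^(−μΣtᵢ). Here n = 3 and Σtᵢ = 3.77 + 1.08 + 1.03 = 5.88.
Posterior ∝ μe^(−3μ) · μ^3e^(−5.88μ) = μ^4e^(−8.88μ), i.e. Gamma(5, 8.88).
Mode = (a−1)/b = 4/8.88 ≈ 0.450.

μ̂_MAP = 0.450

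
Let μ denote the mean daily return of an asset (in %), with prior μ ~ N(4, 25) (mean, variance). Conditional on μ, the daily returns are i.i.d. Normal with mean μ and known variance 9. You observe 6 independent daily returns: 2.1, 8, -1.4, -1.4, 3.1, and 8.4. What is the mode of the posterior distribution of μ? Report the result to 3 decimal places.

μ̂_MAP = 3.182

n = 6; x̄ = (2.1 + 8 + (-1.4) + (-1.4) + 3.1 + 8.4)/6 = 18.8/6 = 47/15 ≈ 3.1333.
For a Normal prior and Normal likelihood with known variance, the posterior is Normal; its mode equals its mean, the precision-weighted average.
Prior precision 1/σ₀² = 1/25 = 0.04; data precision n/σ² = 6/9 = 2/3.
μ̂ = (0.04·4 + (2/3)·(47/15)) / (0.04 + 2/3) = (506/225)/(53/75) = 506/159 ≈ 3.182.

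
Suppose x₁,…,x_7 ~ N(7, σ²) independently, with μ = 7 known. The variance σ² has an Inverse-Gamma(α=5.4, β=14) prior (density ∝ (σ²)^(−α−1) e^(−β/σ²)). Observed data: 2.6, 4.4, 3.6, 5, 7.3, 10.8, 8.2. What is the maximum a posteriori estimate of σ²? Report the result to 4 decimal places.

σ̂²_MAP = 4.3258

Sum of squared deviations about the known mean: SS = (2.6−7)² + (4.4−7)² + (3.6−7)² + (5−7)² + (7.3−7)² + (10.8−7)² + (8.2−7)² = 57.65.
The Normal likelihood contributes (σ²)^(−n/2) exp(−SS/(2σ²)), so the posterior is Inverse-Gamma(α + n/2, β + SS/2) = Inverse-Gamma(8.9, 42.825).
The mode of Inverse-Gamma(a, b) is b/(a+1) = 42.825/9.9 ≈ 4.3258.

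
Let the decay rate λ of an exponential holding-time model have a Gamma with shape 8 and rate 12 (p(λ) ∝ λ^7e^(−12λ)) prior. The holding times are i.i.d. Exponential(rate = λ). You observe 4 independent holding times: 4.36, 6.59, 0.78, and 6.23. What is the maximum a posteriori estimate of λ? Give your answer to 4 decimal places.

The Exponential(rate=λ) likelihood is ∝ λ^n e^(−λΣtᵢ). Here n = 4 and Σtᵢ = 4.36 + 6.59 + 0.78 + 6.23 = 17.96.
Posterior ∝ λ^7e^(−12λ) · λ^4e^(−17.96λ) = λ^11e^(−29.96λ), i.e. Gamma(12, 29.96).
Mode = (a−1)/b = 11/29.96 ≈ 0.3672.

λ̂_MAP = 0.3672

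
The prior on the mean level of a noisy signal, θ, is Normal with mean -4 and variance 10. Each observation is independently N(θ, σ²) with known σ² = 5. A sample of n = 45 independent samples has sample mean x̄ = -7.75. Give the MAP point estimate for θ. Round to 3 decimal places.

θ̂_MAP = -7.709

n = 45, x̄ = -7.75.
For a Normal prior and Normal likelihood with known variance, the posterior is Normal; its mode equals its mean, the precision-weighted average.
Prior precision 1/σ₀² = 1/10 = 0.1; data precision n/σ² = 45/5 = 9.
θ̂ = (0.1·(-4) + 9·(-7.75)) / (0.1 + 9) = (-70.15)/9.1 = -1403/182 ≈ -7.709.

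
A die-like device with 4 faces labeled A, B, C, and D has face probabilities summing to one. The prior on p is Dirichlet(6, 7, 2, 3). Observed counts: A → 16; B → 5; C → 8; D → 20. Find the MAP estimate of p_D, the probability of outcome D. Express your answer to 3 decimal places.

MAP estimate of p_D = 0.349

The posterior is Dirichlet(αᵢ + nᵢ) = Dirichlet(22, 12, 10, 23).
For a Dirichlet(a₁,…,a_K) with all aᵢ > 1, the mode has j-th component (aⱼ − 1)/(Σaᵢ − K).
Here Σaᵢ = 67 and K = 4, so p_D = (23 − 1)/(67 − 4) = 22/63 ≈ 0.349.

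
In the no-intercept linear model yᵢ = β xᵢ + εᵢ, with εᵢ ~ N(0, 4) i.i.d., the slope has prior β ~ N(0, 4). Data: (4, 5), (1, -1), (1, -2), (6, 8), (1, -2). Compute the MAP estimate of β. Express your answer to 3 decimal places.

β̂_MAP = 1.125

log p(β | y) = −Σ(yᵢ − βxᵢ)²/(2·4) − β²/(2·4) + const.
Setting the derivative to zero: Σxᵢ(yᵢ − βxᵢ)/4 − β/4 = 0, so β = Σxᵢyᵢ / (Σxᵢ² + σ²/τ²).
Σxᵢyᵢ = 4·5 + 1·(-1) + 1·(-2) + 6·8 + 1·(-2) = 63; Σxᵢ² = 55; σ²/τ² = 1.
β̂_MAP = 63 / (55 + 1) = 63/56 ≈ 1.125.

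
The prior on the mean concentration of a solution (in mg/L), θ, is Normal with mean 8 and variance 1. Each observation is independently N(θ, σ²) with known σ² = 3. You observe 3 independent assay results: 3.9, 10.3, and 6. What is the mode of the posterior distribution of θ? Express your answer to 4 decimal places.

θ̂_MAP = 7.3667

n = 3; x̄ = (3.9 + 10.3 + 6)/3 = 20.2/3 = 101/15 ≈ 6.7333.
For a Normal prior and Normal likelihood with known variance, the posterior is Normal; its mode equals its mean, the precision-weighted average.
Prior precision 1/σ₀² = 1/1 = 1; data precision n/σ² = 3/3 = 1.
θ̂ = (1·8 + 1·(101/15)) / (1 + 1) = (221/15)/2 = 221/30 ≈ 7.3667.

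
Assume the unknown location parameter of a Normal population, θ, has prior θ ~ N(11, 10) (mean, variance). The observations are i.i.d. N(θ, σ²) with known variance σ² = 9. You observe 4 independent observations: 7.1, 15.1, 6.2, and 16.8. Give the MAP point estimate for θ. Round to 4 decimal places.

θ̂_MAP = 11.2449

n = 4; x̄ = (7.1 + 15.1 + 6.2 + 16.8)/4 = 45.2/4 = 11.3.
For a Normal prior and Normal likelihood with known variance, the posterior is Normal; its mode equals its mean, the precision-weighted average.
Prior precision 1/σ₀² = 1/10 = 0.1; data precision n/σ² = 4/9.
θ̂ = (0.1·11 + (4/9)·11.3) / (0.1 + 4/9) = (551/90)/(49/90) = 551/49 ≈ 11.2449.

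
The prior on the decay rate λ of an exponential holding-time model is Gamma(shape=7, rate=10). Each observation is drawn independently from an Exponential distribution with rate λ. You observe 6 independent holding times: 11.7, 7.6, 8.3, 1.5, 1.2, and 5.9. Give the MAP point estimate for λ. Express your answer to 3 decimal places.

The Exponential(rate=λ) likelihood is ∝ λ^n e^(−λΣtᵢ). Here n = 6 and Σtᵢ = 11.7 + 7.6 + 8.3 + 1.5 + 1.2 + 5.9 = 36.2.
Posterior ∝ λ^6e^(−10λ) · λ^6e^(−36.2λ) = λ^12e^(−46.2λ), i.e. Gamma(13, 46.2).
Mode = (a−1)/b = 12/46.2 ≈ 0.260.

λ̂_MAP = 0.260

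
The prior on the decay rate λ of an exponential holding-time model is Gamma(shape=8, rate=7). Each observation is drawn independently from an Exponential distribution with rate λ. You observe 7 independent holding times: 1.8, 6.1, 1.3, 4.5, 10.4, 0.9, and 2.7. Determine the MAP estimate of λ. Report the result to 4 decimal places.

The Exponential(rate=λ) likelihood is ∝ λ^n e^(−λΣtᵢ). Here n = 7 and Σtᵢ = 1.8 + 6.1 + 1.3 + 4.5 + 10.4 + 0.9 + 2.7 = 27.7.
Posterior ∝ λ^7e^(−7λ) · λ^7e^(−27.7λ) = λ^14e^(−34.7λ), i.e. Gamma(15, 34.7).
Mode = (a−1)/b = 14/34.7 ≈ 0.4035.

λ̂_MAP = 0.4035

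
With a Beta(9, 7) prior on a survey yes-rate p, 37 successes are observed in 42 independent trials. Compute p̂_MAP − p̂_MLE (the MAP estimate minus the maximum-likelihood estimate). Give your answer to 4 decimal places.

Posterior is Beta(46, 12); MAP = (46−1)/(58−2) = 45/56 ≈ 0.80357.
MLE ignores the prior: p̂_MLE = k/n = 37/42 ≈ 0.88095.
Difference = 45/56 − 37/42 = -13/168 ≈ -0.0774.

MAP − MLE = -0.0774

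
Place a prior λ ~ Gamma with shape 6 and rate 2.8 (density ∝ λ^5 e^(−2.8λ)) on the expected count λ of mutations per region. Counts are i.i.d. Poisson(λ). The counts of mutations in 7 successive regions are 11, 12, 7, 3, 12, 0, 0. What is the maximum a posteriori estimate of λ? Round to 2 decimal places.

λ̂_MAP = 5.10

Σxᵢ = 11+12+7+3+12+0+0 = 45, with n = 7.
Posterior ∝ λ^5e^(−2.8λ) · λ^45e^(−7λ) = λ^50e^(−9.8λ), i.e. Gamma(shape=51, rate=9.8).
The mode of a Gamma(a, b) with a ≥ 1 (shape–rate) is (a−1)/b = 50/9.8 ≈ 5.10.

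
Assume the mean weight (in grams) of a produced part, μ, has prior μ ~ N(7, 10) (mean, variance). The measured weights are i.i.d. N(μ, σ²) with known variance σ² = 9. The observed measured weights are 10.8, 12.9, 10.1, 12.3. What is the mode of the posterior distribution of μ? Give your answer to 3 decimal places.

μ̂_MAP = 10.694

n = 4; x̄ = (10.8 + 12.9 + 10.1 + 12.3)/4 = 46.1/4 = 11.525.
For a Normal prior and Normal likelihood with known variance, the posterior is Normal; its mode equals its mean, the precision-weighted average.
Prior precision 1/σ₀² = 1/10 = 0.1; data precision n/σ² = 4/9.
μ̂ = (0.1·7 + (4/9)·11.525) / (0.1 + 4/9) = (262/45)/(49/90) = 524/49 ≈ 10.694.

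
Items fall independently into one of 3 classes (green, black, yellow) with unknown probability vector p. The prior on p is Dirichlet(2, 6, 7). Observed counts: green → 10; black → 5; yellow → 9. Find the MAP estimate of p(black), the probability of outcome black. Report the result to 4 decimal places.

The posterior is Dirichlet(αᵢ + nᵢ) = Dirichlet(12, 11, 16).
For a Dirichlet(a₁,…,a_K) with all aᵢ > 1, the mode has j-th component (aⱼ − 1)/(Σaᵢ − K).
Here Σaᵢ = 39 and K = 3, so p(black) = (11 − 1)/(39 − 3) = 10/36 ≈ 0.2778.

MAP estimate of p(black) = 0.2778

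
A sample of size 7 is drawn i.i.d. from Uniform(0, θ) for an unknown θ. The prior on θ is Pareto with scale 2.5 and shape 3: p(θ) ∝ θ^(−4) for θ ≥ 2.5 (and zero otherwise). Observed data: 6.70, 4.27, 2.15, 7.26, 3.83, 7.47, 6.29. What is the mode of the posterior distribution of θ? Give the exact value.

θ̂_MAP = 7.47

The Uniform(0, θ) likelihood is θ^(−n) for θ ≥ max(xᵢ), zero otherwise. Here max(xᵢ) = 7.47.
Posterior ∝ θ^(−4) · θ^(−7) = θ^(−11) on θ ≥ max(2.5, 7.47) = 7.47.
This density is strictly decreasing in θ, so the posterior mode lies at the lower boundary of the support.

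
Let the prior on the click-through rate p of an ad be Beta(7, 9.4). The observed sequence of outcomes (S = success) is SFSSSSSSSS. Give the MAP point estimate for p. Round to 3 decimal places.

p̂_MAP = 0.615

Prior: Beta(7, 9.4).
Data: 9 successes in 10 trials (from the sequence). The binomial likelihood contributes p^9(1−p)^1, so the posterior is Beta(7+9, 9.4+1) = Beta(16, 10.4).
For Beta(a, b) with a, b > 1 the mode is (a−1)/(a+b−2) = 15/24.4 ≈ 0.615.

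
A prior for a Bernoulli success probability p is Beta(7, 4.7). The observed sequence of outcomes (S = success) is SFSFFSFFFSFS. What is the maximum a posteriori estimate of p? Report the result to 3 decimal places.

p̂_MAP = 0.507

Prior: Beta(7, 4.7).
Data: 5 successes in 12 trials (from the sequence). The binomial likelihood contributes p^5(1−p)^7, so the posterior is Beta(7+5, 4.7+7) = Beta(12, 11.7).
For Beta(a, b) with a, b > 1 the mode is (a−1)/(a+b−2) = 11/21.7 ≈ 0.507.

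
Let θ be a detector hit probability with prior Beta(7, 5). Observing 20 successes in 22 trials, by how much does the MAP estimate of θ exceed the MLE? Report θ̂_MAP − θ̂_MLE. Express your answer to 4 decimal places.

MAP − MLE = -0.0966

Posterior is Beta(27, 7); MAP = (27−1)/(34−2) = 26/32 ≈ 0.81250.
MLE ignores the prior: θ̂_MLE = k/n = 20/22 ≈ 0.90909.
Difference = 26/32 − 20/22 = -17/176 ≈ -0.0966.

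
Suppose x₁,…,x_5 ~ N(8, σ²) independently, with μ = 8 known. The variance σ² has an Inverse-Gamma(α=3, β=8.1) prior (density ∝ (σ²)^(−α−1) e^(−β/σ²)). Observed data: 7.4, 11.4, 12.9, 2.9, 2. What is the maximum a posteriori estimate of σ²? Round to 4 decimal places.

σ̂²_MAP = 8.7800

Sum of squared deviations about the known mean: SS = (7.4−8)² + (11.4−8)² + (12.9−8)² + (2.9−8)² + (2−8)² = 97.94.
The Normal likelihood contributes (σ²)^(−n/2) exp(−SS/(2σ²)), so the posterior is Inverse-Gamma(α + n/2, β + SS/2) = Inverse-Gamma(5.5, 57.07).
The mode of Inverse-Gamma(a, b) is b/(a+1) = 57.07/6.5 ≈ 8.7800.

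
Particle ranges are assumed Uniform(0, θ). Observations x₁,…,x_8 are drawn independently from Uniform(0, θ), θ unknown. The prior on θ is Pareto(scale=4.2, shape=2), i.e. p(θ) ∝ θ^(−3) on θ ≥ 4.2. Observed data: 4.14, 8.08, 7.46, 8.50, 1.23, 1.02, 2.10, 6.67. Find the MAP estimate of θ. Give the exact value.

The Uniform(0, θ) likelihood is θ^(−n) for θ ≥ max(xᵢ), zero otherwise. Here max(xᵢ) = 8.50.
Posterior ∝ θ^(−3) · θ^(−8) = θ^(−11) on θ ≥ max(4.2, 8.50) = 8.50.
This density is strictly decreasing in θ, so the posterior mode lies at the lower boundary of the support.

θ̂_MAP = 8.50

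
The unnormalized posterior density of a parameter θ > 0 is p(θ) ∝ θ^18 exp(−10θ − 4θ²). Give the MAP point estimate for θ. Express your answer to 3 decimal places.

ℓ'(θ) = 18/θ − 10 − 8θ. Setting this to zero and multiplying by θ: 8θ² + 10θ − 18 = 0.
θ = (−10 + √(10² + 4·8·18)) / (2·8) = (−10 + √676) / 16 = (−10 + 26)/16 = 1.
ℓ''(θ) = −18/θ² − 8 < 0, confirming a maximum.

θ̂_MAP = 1.000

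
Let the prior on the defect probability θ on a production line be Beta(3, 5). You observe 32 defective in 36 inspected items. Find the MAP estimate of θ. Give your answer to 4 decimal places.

θ̂_MAP = 0.8095

Prior: Beta(3, 5).
Data: 32 successes in 36 trials. The binomial likelihood contributes θ^32(1−θ)^4, so the posterior is Beta(3+32, 5+4) = Beta(35, 9).
For Beta(a, b) with a, b > 1 the mode is (a−1)/(a+b−2) = 34/42 ≈ 0.8095.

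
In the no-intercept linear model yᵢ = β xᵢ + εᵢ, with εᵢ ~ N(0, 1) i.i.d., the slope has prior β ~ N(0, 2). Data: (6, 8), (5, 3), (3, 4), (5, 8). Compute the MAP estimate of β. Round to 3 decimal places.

β̂_MAP = 1.204

log p(β | y) = −Σ(yᵢ − βxᵢ)²/(2·1) − β²/(2·2) + const.
Setting the derivative to zero: Σxᵢ(yᵢ − βxᵢ)/1 − β/2 = 0, so β = Σxᵢyᵢ / (Σxᵢ² + σ²/τ²).
Σxᵢyᵢ = 6·8 + 5·3 + 3·4 + 5·8 = 115; Σxᵢ² = 95; σ²/τ² = 0.5.
β̂_MAP = 115 / (95 + 0.5) = 115/95.5 ≈ 1.204.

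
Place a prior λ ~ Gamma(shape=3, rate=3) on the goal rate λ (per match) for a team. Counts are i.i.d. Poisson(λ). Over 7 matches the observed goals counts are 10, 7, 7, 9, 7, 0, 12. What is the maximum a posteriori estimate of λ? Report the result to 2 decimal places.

λ̂_MAP = 5.40

Σxᵢ = 10+7+7+9+7+0+12 = 52, with n = 7.
Posterior ∝ λ^2e^(−3λ) · λ^52e^(−7λ) = λ^54e^(−10λ), i.e. Gamma(shape=55, rate=10).
The mode of a Gamma(a, b) with a ≥ 1 (shape–rate) is (a−1)/b = 54/10 ≈ 5.40.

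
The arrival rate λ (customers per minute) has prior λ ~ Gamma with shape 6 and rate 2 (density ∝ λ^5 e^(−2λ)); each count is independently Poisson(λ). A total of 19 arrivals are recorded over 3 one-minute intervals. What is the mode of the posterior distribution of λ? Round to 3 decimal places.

λ̂_MAP = 4.800

Σxᵢ = 19, n = 3.
Posterior ∝ λ^5e^(−2λ) · λ^19e^(−3λ) = λ^24e^(−5λ), i.e. Gamma(shape=25, rate=5).
The mode of a Gamma(a, b) with a ≥ 1 (shape–rate) is (a−1)/b = 24/5 ≈ 4.800.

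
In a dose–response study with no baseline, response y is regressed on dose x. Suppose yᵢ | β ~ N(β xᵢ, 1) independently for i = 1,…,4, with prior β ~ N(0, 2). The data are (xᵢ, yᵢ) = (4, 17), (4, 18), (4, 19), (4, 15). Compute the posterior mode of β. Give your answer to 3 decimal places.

β̂_MAP = 4.279

log p(β | y) = −Σ(yᵢ − βxᵢ)²/(2·1) − β²/(2·2) + const.
Setting the derivative to zero: Σxᵢ(yᵢ − βxᵢ)/1 − β/2 = 0, so β = Σxᵢyᵢ / (Σxᵢ² + σ²/τ²).
Σxᵢyᵢ = 4·17 + 4·18 + 4·19 + 4·15 = 276; Σxᵢ² = 64; σ²/τ² = 0.5.
β̂_MAP = 276 / (64 + 0.5) = 276/64.5 ≈ 4.279.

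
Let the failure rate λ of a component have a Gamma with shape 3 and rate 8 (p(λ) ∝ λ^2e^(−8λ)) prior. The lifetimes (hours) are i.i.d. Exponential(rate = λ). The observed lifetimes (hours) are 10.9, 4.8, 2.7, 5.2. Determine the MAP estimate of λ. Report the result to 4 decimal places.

The Exponential(rate=λ) likelihood is ∝ λ^n e^(−λΣtᵢ). Here n = 4 and Σtᵢ = 10.9 + 4.8 + 2.7 + 5.2 = 23.6.
Posterior ∝ λ^2e^(−8λ) · λ^4e^(−23.6λ) = λ^6e^(−31.6λ), i.e. Gamma(7, 31.6).
Mode = (a−1)/b = 6/31.6 ≈ 0.1899.

λ̂_MAP = 0.1899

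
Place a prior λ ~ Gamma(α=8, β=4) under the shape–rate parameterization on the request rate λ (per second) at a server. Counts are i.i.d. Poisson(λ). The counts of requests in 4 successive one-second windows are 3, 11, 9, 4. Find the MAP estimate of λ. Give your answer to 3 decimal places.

λ̂_MAP = 4.250

Σxᵢ = 3+11+9+4 = 27, with n = 4.
Posterior ∝ λ^7e^(−4λ) · λ^27e^(−4λ) = λ^34e^(−8λ), i.e. Gamma(shape=35, rate=8).
The mode of a Gamma(a, b) with a ≥ 1 (shape–rate) is (a−1)/b = 34/8 ≈ 4.250.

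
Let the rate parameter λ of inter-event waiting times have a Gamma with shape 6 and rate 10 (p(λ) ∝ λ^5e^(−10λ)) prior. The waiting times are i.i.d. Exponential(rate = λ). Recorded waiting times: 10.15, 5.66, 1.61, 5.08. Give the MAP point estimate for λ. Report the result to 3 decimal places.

The Exponential(rate=λ) likelihood is ∝ λ^n e^(−λΣtᵢ). Here n = 4 and Σtᵢ = 10.15 + 5.66 + 1.61 + 5.08 = 22.50.
Posterior ∝ λ^5e^(−10λ) · λ^4e^(−22.50λ) = λ^9e^(−32.50λ), i.e. Gamma(10, 32.50).
Mode = (a−1)/b = 9/32.50 ≈ 0.277.

λ̂_MAP = 0.277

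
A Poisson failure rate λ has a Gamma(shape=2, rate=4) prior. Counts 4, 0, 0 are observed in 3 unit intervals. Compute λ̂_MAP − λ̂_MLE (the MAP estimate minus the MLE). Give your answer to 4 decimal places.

Σxᵢ = 4. Posterior is Gamma(6, 7); MAP = (6−1)/7 = 5/7 ≈ 0.71429.
MLE = x̄ = 4/3 ≈ 1.33333.
Difference = 5/7 − 4/3 = -13/21 ≈ -0.6190.

MAP − MLE = -0.6190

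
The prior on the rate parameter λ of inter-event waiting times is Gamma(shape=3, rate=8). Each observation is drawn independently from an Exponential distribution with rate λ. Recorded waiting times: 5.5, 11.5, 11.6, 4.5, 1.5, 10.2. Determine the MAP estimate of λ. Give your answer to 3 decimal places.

The Exponential(rate=λ) likelihood is ∝ λ^n e^(−λΣtᵢ). Here n = 6 and Σtᵢ = 5.5 + 11.5 + 11.6 + 4.5 + 1.5 + 10.2 = 44.8.
Posterior ∝ λ^2e^(−8λ) · λ^6e^(−44.8λ) = λ^8e^(−52.8λ), i.e. Gamma(9, 52.8).
Mode = (a−1)/b = 8/52.8 ≈ 0.152.

λ̂_MAP = 0.152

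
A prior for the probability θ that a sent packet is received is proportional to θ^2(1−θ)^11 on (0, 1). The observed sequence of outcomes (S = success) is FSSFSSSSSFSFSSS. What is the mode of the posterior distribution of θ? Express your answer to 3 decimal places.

θ̂_MAP = 0.464

The prior density ∝ θ^2(1−θ)^11 is the kernel of Beta(3, 12).
Data: 11 successes in 15 trials (from the sequence). The binomial likelihood contributes θ^11(1−θ)^4, so the posterior is Beta(3+11, 12+4) = Beta(14, 16).
For Beta(a, b) with a, b > 1 the mode is (a−1)/(a+b−2) = 13/28 ≈ 0.464.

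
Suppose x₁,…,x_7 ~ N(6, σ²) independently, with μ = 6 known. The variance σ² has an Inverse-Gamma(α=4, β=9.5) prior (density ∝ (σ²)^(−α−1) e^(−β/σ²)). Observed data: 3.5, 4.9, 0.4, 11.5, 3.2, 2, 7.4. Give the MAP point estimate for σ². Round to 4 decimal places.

σ̂²_MAP = 6.6982

Sum of squared deviations about the known mean: SS = (3.5−6)² + (4.9−6)² + (0.4−6)² + (11.5−6)² + (3.2−6)² + (2−6)² + (7.4−6)² = 94.87.
The Normal likelihood contributes (σ²)^(−n/2) exp(−SS/(2σ²)), so the posterior is Inverse-Gamma(α + n/2, β + SS/2) = Inverse-Gamma(7.5, 56.935).
The mode of Inverse-Gamma(a, b) is b/(a+1) = 56.935/8.5 ≈ 6.6982.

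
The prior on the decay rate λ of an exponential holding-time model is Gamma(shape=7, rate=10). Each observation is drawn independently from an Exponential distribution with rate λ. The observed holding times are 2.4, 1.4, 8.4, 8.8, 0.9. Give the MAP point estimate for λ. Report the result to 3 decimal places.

The Exponential(rate=λ) likelihood is ∝ λ^n e^(−λΣtᵢ). Here n = 5 and Σtᵢ = 2.4 + 1.4 + 8.4 + 8.8 + 0.9 = 21.9.
Posterior ∝ λ^6e^(−10λ) · λ^5e^(−21.9λ) = λ^11e^(−31.9λ), i.e. Gamma(12, 31.9).
Mode = (a−1)/b = 11/31.9 ≈ 0.345.

λ̂_MAP = 0.345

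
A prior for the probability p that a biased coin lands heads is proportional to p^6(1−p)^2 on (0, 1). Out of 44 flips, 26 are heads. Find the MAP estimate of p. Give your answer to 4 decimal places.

p̂_MAP = 0.6154

The prior density ∝ p^6(1−p)^2 is the kernel of Beta(7, 3).
Data: 26 successes in 44 trials. The binomial likelihood contributes p^26(1−p)^18, so the posterior is Beta(7+26, 3+18) = Beta(33, 21).
For Beta(a, b) with a, b > 1 the mode is (a−1)/(a+b−2) = 32/52 ≈ 0.6154.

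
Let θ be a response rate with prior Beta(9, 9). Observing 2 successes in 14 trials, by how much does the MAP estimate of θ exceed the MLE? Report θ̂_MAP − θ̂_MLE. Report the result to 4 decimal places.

Posterior is Beta(11, 21); MAP = (11−1)/(32−2) = 10/30 ≈ 0.33333.
MLE ignores the prior: θ̂_MLE = k/n = 2/14 ≈ 0.14286.
Difference = 10/30 − 2/14 = 4/21 ≈ 0.1905.

MAP − MLE = 0.1905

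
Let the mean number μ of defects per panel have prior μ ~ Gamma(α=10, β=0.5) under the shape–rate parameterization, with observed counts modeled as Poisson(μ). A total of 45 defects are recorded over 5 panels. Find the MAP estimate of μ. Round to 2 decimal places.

Σxᵢ = 45, n = 5.
Posterior ∝ μ^9e^(−0.5μ) · μ^45e^(−5μ) = μ^54e^(−5.5μ), i.e. Gamma(shape=55, rate=5.5).
The mode of a Gamma(a, b) with a ≥ 1 (shape–rate) is (a−1)/b = 54/5.5 ≈ 9.82.

μ̂_MAP = 9.82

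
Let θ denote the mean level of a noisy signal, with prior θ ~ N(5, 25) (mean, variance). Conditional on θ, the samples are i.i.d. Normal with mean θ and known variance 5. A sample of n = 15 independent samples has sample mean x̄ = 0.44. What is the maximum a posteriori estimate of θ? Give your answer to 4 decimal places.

θ̂_MAP = 0.5000

n = 15, x̄ = 0.44.
For a Normal prior and Normal likelihood with known variance, the posterior is Normal; its mode equals its mean, the precision-weighted average.
Prior precision 1/σ₀² = 1/25 = 0.04; data precision n/σ² = 15/5 = 3.
θ̂ = (0.04·5 + 3·0.44) / (0.04 + 3) = 1.52/3.04 = 0.5000.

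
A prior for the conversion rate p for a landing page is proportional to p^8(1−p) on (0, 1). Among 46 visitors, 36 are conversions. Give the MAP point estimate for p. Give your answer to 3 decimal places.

The prior density ∝ p^8(1−p)^1 is the kernel of Beta(9, 2).
Data: 36 successes in 46 trials. The binomial likelihood contributes p^36(1−p)^10, so the posterior is Beta(9+36, 2+10) = Beta(45, 12).
For Beta(a, b) with a, b > 1 the mode is (a−1)/(a+b−2) = 44/55 ≈ 0.800.

p̂_MAP = 0.800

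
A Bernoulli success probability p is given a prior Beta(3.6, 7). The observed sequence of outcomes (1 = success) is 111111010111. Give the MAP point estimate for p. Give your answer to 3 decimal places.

p̂_MAP = 0.612

Prior: Beta(3.6, 7).
Data: 10 successes in 12 trials (from the sequence). The binomial likelihood contributes p^10(1−p)^2, so the posterior is Beta(3.6+10, 7+2) = Beta(13.6, 9).
For Beta(a, b) with a, b > 1 the mode is (a−1)/(a+b−2) = 12.6/20.6 ≈ 0.612.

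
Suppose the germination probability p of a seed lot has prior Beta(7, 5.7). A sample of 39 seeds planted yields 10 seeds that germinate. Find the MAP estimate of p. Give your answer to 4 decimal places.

p̂_MAP = 0.3219

Prior: Beta(7, 5.7).
Data: 10 successes in 39 trials. The binomial likelihood contributes p^10(1−p)^29, so the posterior is Beta(7+10, 5.7+29) = Beta(17, 34.7).
For Beta(a, b) with a, b > 1 the mode is (a−1)/(a+b−2) = 16/49.7 ≈ 0.3219.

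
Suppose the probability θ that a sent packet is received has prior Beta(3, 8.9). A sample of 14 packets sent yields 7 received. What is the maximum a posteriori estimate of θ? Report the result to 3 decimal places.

Prior: Beta(3, 8.9).
Data: 7 successes in 14 trials. The binomial likelihood contributes θ^7(1−θ)^7, so the posterior is Beta(3+7, 8.9+7) = Beta(10, 15.9).
For Beta(a, b) with a, b > 1 the mode is (a−1)/(a+b−2) = 9/23.9 ≈ 0.377.

θ̂_MAP = 0.377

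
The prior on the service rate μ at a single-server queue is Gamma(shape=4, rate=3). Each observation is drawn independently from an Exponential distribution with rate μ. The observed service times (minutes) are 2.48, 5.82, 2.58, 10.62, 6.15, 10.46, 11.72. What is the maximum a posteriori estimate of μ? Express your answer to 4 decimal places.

μ̂_MAP = 0.1893

The Exponential(rate=μ) likelihood is ∝ μ^n e^(−μΣtᵢ). Here n = 7 and Σtᵢ = 2.48 + 5.82 + 2.58 + 10.62 + 6.15 + 10.46 + 11.72 = 49.83.
Posterior ∝ μ^3e^(−3μ) · μ^7e^(−49.83μ) = μ^10e^(−52.83μ), i.e. Gamma(11, 52.83).
Mode = (a−1)/b = 10/52.83 ≈ 0.1893.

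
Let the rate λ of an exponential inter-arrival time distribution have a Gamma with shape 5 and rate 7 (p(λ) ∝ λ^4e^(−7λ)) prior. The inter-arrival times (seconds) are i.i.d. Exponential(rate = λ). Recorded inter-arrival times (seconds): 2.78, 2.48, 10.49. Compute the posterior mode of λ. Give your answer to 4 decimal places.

The Exponential(rate=λ) likelihood is ∝ λ^n e^(−λΣtᵢ). Here n = 3 and Σtᵢ = 2.78 + 2.48 + 10.49 = 15.75.
Posterior ∝ λ^4e^(−7λ) · λ^3e^(−15.75λ) = λ^7e^(−22.75λ), i.e. Gamma(8, 22.75).
Mode = (a−1)/b = 7/22.75 ≈ 0.3077.

λ̂_MAP = 0.3077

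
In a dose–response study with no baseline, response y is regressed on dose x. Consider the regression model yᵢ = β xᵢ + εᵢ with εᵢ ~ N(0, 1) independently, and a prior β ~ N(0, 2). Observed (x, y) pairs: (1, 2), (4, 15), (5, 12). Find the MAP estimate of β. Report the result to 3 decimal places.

β̂_MAP = 2.871

log p(β | y) = −Σ(yᵢ − βxᵢ)²/(2·1) − β²/(2·2) + const.
Setting the derivative to zero: Σxᵢ(yᵢ − βxᵢ)/1 − β/2 = 0, so β = Σxᵢyᵢ / (Σxᵢ² + σ²/τ²).
Σxᵢyᵢ = 1·2 + 4·15 + 5·12 = 122; Σxᵢ² = 42; σ²/τ² = 0.5.
β̂_MAP = 122 / (42 + 0.5) = 122/42.5 ≈ 2.871.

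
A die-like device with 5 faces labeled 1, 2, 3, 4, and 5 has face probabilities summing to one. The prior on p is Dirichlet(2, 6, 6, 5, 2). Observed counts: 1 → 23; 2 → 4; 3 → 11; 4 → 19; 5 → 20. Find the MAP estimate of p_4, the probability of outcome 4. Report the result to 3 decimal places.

The posterior is Dirichlet(αᵢ + nᵢ) = Dirichlet(25, 10, 17, 24, 22).
For a Dirichlet(a₁,…,a_K) with all aᵢ > 1, the mode has j-th component (aⱼ − 1)/(Σaᵢ − K).
Here Σaᵢ = 98 and K = 5, so p_4 = (24 − 1)/(98 − 5) = 23/93 ≈ 0.247.

MAP estimate: 0.247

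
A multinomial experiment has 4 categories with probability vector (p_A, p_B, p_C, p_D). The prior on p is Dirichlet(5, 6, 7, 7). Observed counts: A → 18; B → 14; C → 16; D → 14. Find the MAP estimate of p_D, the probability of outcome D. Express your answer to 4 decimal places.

The posterior is Dirichlet(αᵢ + nᵢ) = Dirichlet(23, 20, 23, 21).
For a Dirichlet(a₁,…,a_K) with all aᵢ > 1, the mode has j-th component (aⱼ − 1)/(Σaᵢ − K).
Here Σaᵢ = 87 and K = 4, so p_D = (21 − 1)/(87 − 4) = 20/83 ≈ 0.2410.

MAP estimate of p_D = 0.2410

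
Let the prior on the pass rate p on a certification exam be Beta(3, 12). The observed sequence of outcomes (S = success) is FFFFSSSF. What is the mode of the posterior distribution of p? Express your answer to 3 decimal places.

p̂_MAP = 0.238

Prior: Beta(3, 12).
Data: 3 successes in 8 trials (from the sequence). The binomial likelihood contributes p^3(1−p)^5, so the posterior is Beta(3+3, 12+5) = Beta(6, 17).
For Beta(a, b) with a, b > 1 the mode is (a−1)/(a+b−2) = 5/21 ≈ 0.238.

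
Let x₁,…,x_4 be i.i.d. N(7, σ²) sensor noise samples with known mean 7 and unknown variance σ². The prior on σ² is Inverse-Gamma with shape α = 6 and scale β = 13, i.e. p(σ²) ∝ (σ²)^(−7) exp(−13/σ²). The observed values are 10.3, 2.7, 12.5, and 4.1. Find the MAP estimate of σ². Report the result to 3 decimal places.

Sum of squared deviations about the known mean: SS = (10.3−7)² + (2.7−7)² + (12.5−7)² + (4.1−7)² = 68.04.
The Normal likelihood contributes (σ²)^(−n/2) exp(−SS/(2σ²)), so the posterior is Inverse-Gamma(α + n/2, β + SS/2) = Inverse-Gamma(8, 47.02).
The mode of Inverse-Gamma(a, b) is b/(a+1) = 47.02/9 ≈ 5.224.

σ̂²_MAP = 5.224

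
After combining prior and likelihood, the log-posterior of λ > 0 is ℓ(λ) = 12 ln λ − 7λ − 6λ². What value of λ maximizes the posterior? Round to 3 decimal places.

ℓ'(λ) = 12/λ − 7 − 12λ. Setting this to zero and multiplying by λ: 12λ² + 7λ − 12 = 0.
λ = (−7 + √(7² + 4·12·12)) / (2·12) = (−7 + √625) / 24 = (−7 + 25)/24 = 3/4.
ℓ''(λ) = −12/λ² − 12 < 0, confirming a maximum.

λ̂_MAP = 0.750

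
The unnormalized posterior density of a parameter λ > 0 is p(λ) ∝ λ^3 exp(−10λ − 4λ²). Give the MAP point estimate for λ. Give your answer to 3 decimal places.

λ̂_MAP = 0.250

ℓ'(λ) = 3/λ − 10 − 8λ. Setting this to zero and multiplying by λ: 8λ² + 10λ − 3 = 0.
λ = (−10 + √(10² + 4·8·3)) / (2·8) = (−10 + √196) / 16 = (−10 + 14)/16 = 1/4.
ℓ''(λ) = −3/λ² − 8 < 0, confirming a maximum.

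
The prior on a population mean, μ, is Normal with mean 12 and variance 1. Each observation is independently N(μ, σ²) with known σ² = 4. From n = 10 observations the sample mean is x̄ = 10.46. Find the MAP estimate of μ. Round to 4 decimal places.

μ̂_MAP = 10.9000

n = 10, x̄ = 10.46.
For a Normal prior and Normal likelihood with known variance, the posterior is Normal; its mode equals its mean, the precision-weighted average.
Prior precision 1/σ₀² = 1/1 = 1; data precision n/σ² = 10/4 = 2.5.
μ̂ = (1·12 + 2.5·10.46) / (1 + 2.5) = 38.15/3.5 = 10.9000.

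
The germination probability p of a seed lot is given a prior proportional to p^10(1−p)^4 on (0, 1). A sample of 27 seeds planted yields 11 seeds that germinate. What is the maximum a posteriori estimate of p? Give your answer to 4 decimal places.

p̂_MAP = 0.5122

The prior density ∝ p^10(1−p)^4 is the kernel of Beta(11, 5).
Data: 11 successes in 27 trials. The binomial likelihood contributes p^11(1−p)^16, so the posterior is Beta(11+11, 5+16) = Beta(22, 21).
For Beta(a, b) with a, b > 1 the mode is (a−1)/(a+b−2) = 21/41 ≈ 0.5122.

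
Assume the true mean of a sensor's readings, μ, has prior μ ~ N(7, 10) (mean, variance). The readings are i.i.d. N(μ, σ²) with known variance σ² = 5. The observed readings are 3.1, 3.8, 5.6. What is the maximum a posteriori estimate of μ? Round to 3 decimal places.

μ̂_MAP = 4.571

n = 3; x̄ = (3.1 + 3.8 + 5.6)/3 = 12.5/3 = 25/6 ≈ 4.1667.
For a Normal prior and Normal likelihood with known variance, the posterior is Normal; its mode equals its mean, the precision-weighted average.
Prior precision 1/σ₀² = 1/10 = 0.1; data precision n/σ² = 3/5 = 0.6.
μ̂ = (0.1·7 + 0.6·(25/6)) / (0.1 + 0.6) = 3.2/0.7 = 32/7 ≈ 4.571.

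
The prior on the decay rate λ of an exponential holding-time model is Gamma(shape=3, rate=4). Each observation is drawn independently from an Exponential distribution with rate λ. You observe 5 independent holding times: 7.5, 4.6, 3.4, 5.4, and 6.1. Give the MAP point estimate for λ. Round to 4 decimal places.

λ̂_MAP = 0.2258

The Exponential(rate=λ) likelihood is ∝ λ^n e^(−λΣtᵢ). Here n = 5 and Σtᵢ = 7.5 + 4.6 + 3.4 + 5.4 + 6.1 = 27.
Posterior ∝ λ^2e^(−4λ) · λ^5e^(−27λ) = λ^7e^(−31λ), i.e. Gamma(8, 31).
Mode = (a−1)/b = 7/31 ≈ 0.2258.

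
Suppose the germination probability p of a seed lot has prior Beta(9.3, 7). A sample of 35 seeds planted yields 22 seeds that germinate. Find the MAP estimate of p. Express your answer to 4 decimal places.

Prior: Beta(9.3, 7).
Data: 22 successes in 35 trials. The binomial likelihood contributes p^22(1−p)^13, so the posterior is Beta(9.3+22, 7+13) = Beta(31.3, 20).
For Beta(a, b) with a, b > 1 the mode is (a−1)/(a+b−2) = 30.3/49.3 ≈ 0.6146.

p̂_MAP = 0.6146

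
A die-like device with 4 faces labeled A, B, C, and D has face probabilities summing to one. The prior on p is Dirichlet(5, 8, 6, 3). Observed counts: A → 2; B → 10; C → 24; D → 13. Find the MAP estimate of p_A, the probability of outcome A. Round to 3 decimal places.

The posterior is Dirichlet(αᵢ + nᵢ) = Dirichlet(7, 18, 30, 16).
For a Dirichlet(a₁,…,a_K) with all aᵢ > 1, the mode has j-th component (aⱼ − 1)/(Σaᵢ − K).
Here Σaᵢ = 71 and K = 4, so p_A = (7 − 1)/(71 − 4) = 6/67 ≈ 0.090.

MAP estimate of p_A = 0.090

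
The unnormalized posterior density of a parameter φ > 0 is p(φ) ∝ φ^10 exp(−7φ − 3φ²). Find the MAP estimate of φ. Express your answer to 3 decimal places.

ℓ'(φ) = 10/φ − 7 − 6φ. Setting this to zero and multiplying by φ: 6φ² + 7φ − 10 = 0.
φ = (−7 + √(7² + 4·6·10)) / (2·6) = (−7 + √289) / 12 = (−7 + 17)/12 = 5/6.
ℓ''(φ) = −10/φ² − 6 < 0, confirming a maximum.

φ̂_MAP = 0.833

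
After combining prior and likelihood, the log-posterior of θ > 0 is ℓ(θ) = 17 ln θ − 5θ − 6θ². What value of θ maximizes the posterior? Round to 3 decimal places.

θ̂_MAP = 1.000

ℓ'(θ) = 17/θ − 5 − 12θ. Setting this to zero and multiplying by θ: 12θ² + 5θ − 17 = 0.
θ = (−5 + √(5² + 4·12·17)) / (2·12) = (−5 + √841) / 24 = (−5 + 29)/24 = 1.
ℓ''(θ) = −17/θ² − 12 < 0, confirming a maximum.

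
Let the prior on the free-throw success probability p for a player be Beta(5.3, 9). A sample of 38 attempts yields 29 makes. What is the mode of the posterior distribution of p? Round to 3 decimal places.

Prior: Beta(5.3, 9).
Data: 29 successes in 38 trials. The binomial likelihood contributes p^29(1−p)^9, so the posterior is Beta(5.3+29, 9+9) = Beta(34.3, 18).
For Beta(a, b) with a, b > 1 the mode is (a−1)/(a+b−2) = 33.3/50.3 ≈ 0.662.

p̂_MAP = 0.662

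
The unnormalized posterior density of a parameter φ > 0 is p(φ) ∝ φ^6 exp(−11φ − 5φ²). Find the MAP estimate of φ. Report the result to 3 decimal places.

ℓ'(φ) = 6/φ − 11 − 10φ. Setting this to zero and multiplying by φ: 10φ² + 11φ − 6 = 0.
φ = (−11 + √(11² + 4·10·6)) / (2·10) = (−11 + √361) / 20 = (−11 + 19)/20 = 2/5.
ℓ''(φ) = −6/φ² − 10 < 0, confirming a maximum.

φ̂_MAP = 0.400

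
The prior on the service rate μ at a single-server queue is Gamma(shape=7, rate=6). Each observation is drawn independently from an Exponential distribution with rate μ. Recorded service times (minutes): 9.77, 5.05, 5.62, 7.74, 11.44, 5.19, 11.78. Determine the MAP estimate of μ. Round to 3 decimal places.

μ̂_MAP = 0.208

The Exponential(rate=μ) likelihood is ∝ μ^n e^(−μΣtᵢ). Here n = 7 and Σtᵢ = 9.77 + 5.05 + 5.62 + 7.74 + 11.44 + 5.19 + 11.78 = 56.59.
Posterior ∝ μ^6e^(−6μ) · μ^7e^(−56.59μ) = μ^13e^(−62.59μ), i.e. Gamma(14, 62.59).
Mode = (a−1)/b = 13/62.59 ≈ 0.208.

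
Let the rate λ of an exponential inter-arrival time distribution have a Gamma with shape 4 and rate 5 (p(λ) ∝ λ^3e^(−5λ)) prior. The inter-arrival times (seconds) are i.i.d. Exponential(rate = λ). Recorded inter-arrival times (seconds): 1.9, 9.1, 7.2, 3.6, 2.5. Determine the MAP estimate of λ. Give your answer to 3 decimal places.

λ̂_MAP = 0.273

The Exponential(rate=λ) likelihood is ∝ λ^n e^(−λΣtᵢ). Here n = 5 and Σtᵢ = 1.9 + 9.1 + 7.2 + 3.6 + 2.5 = 24.3.
Posterior ∝ λ^3e^(−5λ) · λ^5e^(−24.3λ) = λ^8e^(−29.3λ), i.e. Gamma(9, 29.3).
Mode = (a−1)/b = 8/29.3 ≈ 0.273.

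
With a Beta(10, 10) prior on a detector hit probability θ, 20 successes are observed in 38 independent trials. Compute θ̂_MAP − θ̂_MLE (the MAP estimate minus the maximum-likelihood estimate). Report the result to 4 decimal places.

MAP − MLE = -0.0085

Posterior is Beta(30, 28); MAP = (30−1)/(58−2) = 29/56 ≈ 0.51786.
MLE ignores the prior: θ̂_MLE = k/n = 20/38 ≈ 0.52632.
Difference = 29/56 − 20/38 = -9/1064 ≈ -0.0085.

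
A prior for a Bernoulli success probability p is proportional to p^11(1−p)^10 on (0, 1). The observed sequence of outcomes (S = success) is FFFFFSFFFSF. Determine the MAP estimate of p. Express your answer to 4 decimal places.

The prior density ∝ p^11(1−p)^10 is the kernel of Beta(12, 11).
Data: 2 successes in 11 trials (from the sequence). The binomial likelihood contributes p^2(1−p)^9, so the posterior is Beta(12+2, 11+9) = Beta(14, 20).
For Beta(a, b) with a, b > 1 the mode is (a−1)/(a+b−2) = 13/32 ≈ 0.4063.

p̂_MAP = 0.4063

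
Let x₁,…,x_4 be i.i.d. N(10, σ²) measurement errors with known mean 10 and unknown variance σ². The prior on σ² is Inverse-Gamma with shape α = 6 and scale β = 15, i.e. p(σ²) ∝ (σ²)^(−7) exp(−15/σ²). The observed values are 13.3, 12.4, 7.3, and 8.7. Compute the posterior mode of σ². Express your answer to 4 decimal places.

σ̂²_MAP = 3.0906

Sum of squared deviations about the known mean: SS = (13.3−10)² + (12.4−10)² + (7.3−10)² + (8.7−10)² = 25.63.
The Normal likelihood contributes (σ²)^(−n/2) exp(−SS/(2σ²)), so the posterior is Inverse-Gamma(α + n/2, β + SS/2) = Inverse-Gamma(8, 27.815).
The mode of Inverse-Gamma(a, b) is b/(a+1) = 27.815/9 ≈ 3.0906.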